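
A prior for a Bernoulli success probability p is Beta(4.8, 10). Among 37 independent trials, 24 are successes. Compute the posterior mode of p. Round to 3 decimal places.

Prior: Beta(4.8, 10).
Data: 24 successes in 37 trials. The binomial likelihood contributes p^24(1−p)^13, so the posterior is Beta(4.8+24, 10+13) = Beta(28.8, 23).
For Beta(a, b) with a, b > 1 the mode is (a−1)/(a+b−2) = 27.8/49.8 ≈ 0.558.

p̂_MAP = 0.558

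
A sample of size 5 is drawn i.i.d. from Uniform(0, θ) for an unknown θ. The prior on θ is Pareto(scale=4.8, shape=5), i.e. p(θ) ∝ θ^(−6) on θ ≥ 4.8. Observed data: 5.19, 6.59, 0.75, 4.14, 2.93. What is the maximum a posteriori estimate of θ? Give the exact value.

θ̂_MAP = 6.59

The Uniform(0, θ) likelihood is θ^(−n) for θ ≥ max(xᵢ), zero otherwise. Here max(xᵢ) = 6.59.
Posterior ∝ θ^(−6) · θ^(−5) = θ^(−11) on θ ≥ max(4.8, 6.59) = 6.59.
This density is strictly decreasing in θ, so the posterior mode lies at the lower boundary of the support.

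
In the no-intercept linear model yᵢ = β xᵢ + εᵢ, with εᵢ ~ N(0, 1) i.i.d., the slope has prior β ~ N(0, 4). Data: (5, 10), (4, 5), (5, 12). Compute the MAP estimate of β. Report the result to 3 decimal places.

β̂_MAP = 1.962

log p(β | y) = −Σ(yᵢ − βxᵢ)²/(2·1) − β²/(2·4) + const.
Setting the derivative to zero: Σxᵢ(yᵢ − βxᵢ)/1 − β/4 = 0, so β = Σxᵢyᵢ / (Σxᵢ² + σ²/τ²).
Σxᵢyᵢ = 5·10 + 4·5 + 5·12 = 130; Σxᵢ² = 66; σ²/τ² = 0.25.
β̂_MAP = 130 / (66 + 0.25) = 130/66.25 ≈ 1.962.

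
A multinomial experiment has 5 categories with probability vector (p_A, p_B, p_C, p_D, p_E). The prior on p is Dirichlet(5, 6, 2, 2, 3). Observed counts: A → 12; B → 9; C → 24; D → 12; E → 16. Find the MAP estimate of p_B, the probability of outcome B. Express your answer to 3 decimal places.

MAP estimate of p_B = 0.163

The posterior is Dirichlet(αᵢ + nᵢ) = Dirichlet(17, 15, 26, 14, 19).
For a Dirichlet(a₁,…,a_K) with all aᵢ > 1, the mode has j-th component (aⱼ − 1)/(Σaᵢ − K).
Here Σaᵢ = 91 and K = 5, so p_B = (15 − 1)/(91 − 5) = 14/86 ≈ 0.163.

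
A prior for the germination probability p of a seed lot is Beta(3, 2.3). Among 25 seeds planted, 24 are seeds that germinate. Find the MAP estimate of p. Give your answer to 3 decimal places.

Prior: Beta(3, 2.3).
Data: 24 successes in 25 trials. The binomial likelihood contributes p^24(1−p)^1, so the posterior is Beta(3+24, 2.3+1) = Beta(27, 3.3).
For Beta(a, b) with a, b > 1 the mode is (a−1)/(a+b−2) = 26/28.3 ≈ 0.919.

p̂_MAP = 0.919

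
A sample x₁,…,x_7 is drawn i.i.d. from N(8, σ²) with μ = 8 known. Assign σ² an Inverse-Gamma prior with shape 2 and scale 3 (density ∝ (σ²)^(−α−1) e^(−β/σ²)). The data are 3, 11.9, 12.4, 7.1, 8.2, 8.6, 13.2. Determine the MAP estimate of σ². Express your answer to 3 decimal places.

Sum of squared deviations about the known mean: SS = (3−8)² + (11.9−8)² + (12.4−8)² + (7.1−8)² + (8.2−8)² + (8.6−8)² + (13.2−8)² = 87.82.
The Normal likelihood contributes (σ²)^(−n/2) exp(−SS/(2σ²)), so the posterior is Inverse-Gamma(α + n/2, β + SS/2) = Inverse-Gamma(5.5, 46.91).
The mode of Inverse-Gamma(a, b) is b/(a+1) = 46.91/6.5 ≈ 7.217.

σ̂²_MAP = 7.217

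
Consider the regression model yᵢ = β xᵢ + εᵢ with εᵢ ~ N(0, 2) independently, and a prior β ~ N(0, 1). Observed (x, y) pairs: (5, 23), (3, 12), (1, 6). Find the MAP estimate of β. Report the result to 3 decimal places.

β̂_MAP = 4.243

log p(β | y) = −Σ(yᵢ − βxᵢ)²/(2·2) − β²/(2·1) + const.
Setting the derivative to zero: Σxᵢ(yᵢ − βxᵢ)/2 − β/1 = 0, so β = Σxᵢyᵢ / (Σxᵢ² + σ²/τ²).
Σxᵢyᵢ = 5·23 + 3·12 + 1·6 = 157; Σxᵢ² = 35; σ²/τ² = 2.
β̂_MAP = 157 / (35 + 2) = 157/37 ≈ 4.243.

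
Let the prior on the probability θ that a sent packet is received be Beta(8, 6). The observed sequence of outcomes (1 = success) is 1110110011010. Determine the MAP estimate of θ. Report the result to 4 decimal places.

θ̂_MAP = 0.6000

Prior: Beta(8, 6).
Data: 8 successes in 13 trials (from the sequence). The binomial likelihood contributes θ^8(1−θ)^5, so the posterior is Beta(8+8, 6+5) = Beta(16, 11).
For Beta(a, b) with a, b > 1 the mode is (a−1)/(a+b−2) = 15/25 ≈ 0.6000.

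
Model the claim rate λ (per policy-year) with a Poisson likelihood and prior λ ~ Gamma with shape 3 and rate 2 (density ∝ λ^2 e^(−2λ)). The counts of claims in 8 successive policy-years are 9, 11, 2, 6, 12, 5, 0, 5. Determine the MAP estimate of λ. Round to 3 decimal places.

λ̂_MAP = 5.200

Σxᵢ = 9+11+2+6+12+5+0+5 = 50, with n = 8.
Posterior ∝ λ^2e^(−2λ) · λ^50e^(−8λ) = λ^52e^(−10λ), i.e. Gamma(shape=53, rate=10).
The mode of a Gamma(a, b) with a ≥ 1 (shape–rate) is (a−1)/b = 52/10 ≈ 5.200.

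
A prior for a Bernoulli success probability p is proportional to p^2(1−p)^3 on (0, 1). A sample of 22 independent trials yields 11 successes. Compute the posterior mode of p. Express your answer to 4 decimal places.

p̂_MAP = 0.4815

The prior density ∝ p^2(1−p)^3 is the kernel of Beta(3, 4).
Data: 11 successes in 22 trials. The binomial likelihood contributes p^11(1−p)^11, so the posterior is Beta(3+11, 4+11) = Beta(14, 15).
For Beta(a, b) with a, b > 1 the mode is (a−1)/(a+b−2) = 13/27 ≈ 0.4815.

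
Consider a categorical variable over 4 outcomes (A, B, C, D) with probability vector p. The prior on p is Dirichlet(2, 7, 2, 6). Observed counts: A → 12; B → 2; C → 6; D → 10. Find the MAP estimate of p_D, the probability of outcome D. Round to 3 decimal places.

The posterior is Dirichlet(αᵢ + nᵢ) = Dirichlet(14, 9, 8, 16).
For a Dirichlet(a₁,…,a_K) with all aᵢ > 1, the mode has j-th component (aⱼ − 1)/(Σaᵢ − K).
Here Σaᵢ = 47 and K = 4, so p_D = (16 − 1)/(47 − 4) = 15/43 ≈ 0.349.

MAP estimate of p_D = 0.349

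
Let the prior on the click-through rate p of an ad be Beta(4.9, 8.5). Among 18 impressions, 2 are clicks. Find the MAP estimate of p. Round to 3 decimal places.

p̂_MAP = 0.201

Prior: Beta(4.9, 8.5).
Data: 2 successes in 18 trials. The binomial likelihood contributes p^2(1−p)^16, so the posterior is Beta(4.9+2, 8.5+16) = Beta(6.9, 24.5).
For Beta(a, b) with a, b > 1 the mode is (a−1)/(a+b−2) = 5.9/29.4 ≈ 0.201.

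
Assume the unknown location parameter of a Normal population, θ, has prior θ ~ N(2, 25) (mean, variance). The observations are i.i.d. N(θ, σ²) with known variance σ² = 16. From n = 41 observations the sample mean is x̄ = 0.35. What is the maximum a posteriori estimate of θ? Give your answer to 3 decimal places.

n = 41, x̄ = 0.35.
For a Normal prior and Normal likelihood with known variance, the posterior is Normal; its mode equals its mean, the precision-weighted average.
Prior precision 1/σ₀² = 1/25 = 0.04; data precision n/σ² = 41/16 = 2.5625.
θ̂ = (0.04·2 + 2.5625·0.35) / (0.04 + 2.5625) = 0.976875/2.6025 = 521/1388 ≈ 0.375.

θ̂_MAP = 0.375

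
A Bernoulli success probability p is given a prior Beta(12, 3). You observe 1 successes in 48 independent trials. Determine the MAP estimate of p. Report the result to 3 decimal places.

Prior: Beta(12, 3).
Data: 1 success in 48 trials. The binomial likelihood contributes p(1−p)^47, so the posterior is Beta(12+1, 3+47) = Beta(13, 50).
For Beta(a, b) with a, b > 1 the mode is (a−1)/(a+b−2) = 12/61 ≈ 0.197.

p̂_MAP = 0.197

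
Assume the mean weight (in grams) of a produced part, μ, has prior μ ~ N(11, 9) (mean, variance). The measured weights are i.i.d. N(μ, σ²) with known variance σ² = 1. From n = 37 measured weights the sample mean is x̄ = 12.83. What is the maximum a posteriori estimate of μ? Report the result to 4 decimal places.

μ̂_MAP = 12.8245

n = 37, x̄ = 12.83.
For a Normal prior and Normal likelihood with known variance, the posterior is Normal; its mode equals its mean, the precision-weighted average.
Prior precision 1/σ₀² = 1/9; data precision n/σ² = 37/1 = 37.
μ̂ = ((1/9)·11 + 37·12.83) / (1/9 + 37) = (428339/900)/(334/9) = 428339/33400 ≈ 12.8245.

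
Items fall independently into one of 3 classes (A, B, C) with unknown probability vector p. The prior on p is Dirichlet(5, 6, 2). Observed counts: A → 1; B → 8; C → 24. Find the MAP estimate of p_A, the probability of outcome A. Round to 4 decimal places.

The posterior is Dirichlet(αᵢ + nᵢ) = Dirichlet(6, 14, 26).
For a Dirichlet(a₁,…,a_K) with all aᵢ > 1, the mode has j-th component (aⱼ − 1)/(Σaᵢ − K).
Here Σaᵢ = 46 and K = 3, so p_A = (6 − 1)/(46 − 3) = 5/43 ≈ 0.1163.

MAP estimate of p_A = 0.1163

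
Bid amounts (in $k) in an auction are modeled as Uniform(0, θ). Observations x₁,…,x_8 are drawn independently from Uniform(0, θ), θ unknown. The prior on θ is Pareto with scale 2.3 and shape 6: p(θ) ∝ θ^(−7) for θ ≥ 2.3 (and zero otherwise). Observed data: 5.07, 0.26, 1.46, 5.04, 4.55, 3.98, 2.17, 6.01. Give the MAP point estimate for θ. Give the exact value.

The Uniform(0, θ) likelihood is θ^(−n) for θ ≥ max(xᵢ), zero otherwise. Here max(xᵢ) = 6.01.
Posterior ∝ θ^(−7) · θ^(−8) = θ^(−15) on θ ≥ max(2.3, 6.01) = 6.01.
This density is strictly decreasing in θ, so the posterior mode lies at the lower boundary of the support.

θ̂_MAP = 6.01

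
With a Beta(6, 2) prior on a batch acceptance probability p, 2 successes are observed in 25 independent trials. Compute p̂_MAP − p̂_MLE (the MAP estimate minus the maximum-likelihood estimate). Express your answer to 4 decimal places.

Posterior is Beta(8, 25); MAP = (8−1)/(33−2) = 7/31 ≈ 0.22581.
MLE ignores the prior: p̂_MLE = k/n = 2/25 ≈ 0.08000.
Difference = 7/31 − 2/25 = 113/775 ≈ 0.1458.

MAP − MLE = 0.1458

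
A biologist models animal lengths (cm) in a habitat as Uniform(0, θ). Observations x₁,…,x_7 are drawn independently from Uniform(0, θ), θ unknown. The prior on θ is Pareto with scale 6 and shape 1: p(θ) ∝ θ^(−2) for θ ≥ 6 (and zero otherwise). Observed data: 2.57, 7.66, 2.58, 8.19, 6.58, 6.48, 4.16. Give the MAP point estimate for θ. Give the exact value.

The Uniform(0, θ) likelihood is θ^(−n) for θ ≥ max(xᵢ), zero otherwise. Here max(xᵢ) = 8.19.
Posterior ∝ θ^(−2) · θ^(−7) = θ^(−9) on θ ≥ max(6, 8.19) = 8.19.
This density is strictly decreasing in θ, so the posterior mode lies at the lower boundary of the support.

θ̂_MAP = 8.19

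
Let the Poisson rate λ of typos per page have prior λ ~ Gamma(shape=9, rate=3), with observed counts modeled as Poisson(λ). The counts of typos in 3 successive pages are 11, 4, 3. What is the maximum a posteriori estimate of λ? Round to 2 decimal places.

Σxᵢ = 11+4+3 = 18, with n = 3.
Posterior ∝ λ^8e^(−3λ) · λ^18e^(−3λ) = λ^26e^(−6λ), i.e. Gamma(shape=27, rate=6).
The mode of a Gamma(a, b) with a ≥ 1 (shape–rate) is (a−1)/b = 26/6 ≈ 4.33.

λ̂_MAP = 4.33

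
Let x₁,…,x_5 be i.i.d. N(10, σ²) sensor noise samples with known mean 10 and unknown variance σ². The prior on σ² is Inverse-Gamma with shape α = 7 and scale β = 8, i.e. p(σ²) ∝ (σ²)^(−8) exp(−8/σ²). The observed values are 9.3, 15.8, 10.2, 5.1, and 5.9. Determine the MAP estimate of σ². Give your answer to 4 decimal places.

Sum of squared deviations about the known mean: SS = (9.3−10)² + (15.8−10)² + (10.2−10)² + (5.1−10)² + (5.9−10)² = 74.99.
The Normal likelihood contributes (σ²)^(−n/2) exp(−SS/(2σ²)), so the posterior is Inverse-Gamma(α + n/2, β + SS/2) = Inverse-Gamma(9.5, 45.495).
The mode of Inverse-Gamma(a, b) is b/(a+1) = 45.495/10.5 ≈ 4.3329.

σ̂²_MAP = 4.3329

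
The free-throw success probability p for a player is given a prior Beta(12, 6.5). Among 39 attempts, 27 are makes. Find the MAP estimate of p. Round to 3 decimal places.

Prior: Beta(12, 6.5).
Data: 27 successes in 39 trials. The binomial likelihood contributes p^27(1−p)^12, so the posterior is Beta(12+27, 6.5+12) = Beta(39, 18.5).
For Beta(a, b) with a, b > 1 the mode is (a−1)/(a+b−2) = 38/55.5 ≈ 0.685.

p̂_MAP = 0.685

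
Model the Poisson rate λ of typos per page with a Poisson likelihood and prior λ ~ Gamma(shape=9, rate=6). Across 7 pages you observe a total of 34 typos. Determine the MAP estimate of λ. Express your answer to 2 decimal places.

Σxᵢ = 34, n = 7.
Posterior ∝ λ^8e^(−6λ) · λ^34e^(−7λ) = λ^42e^(−13λ), i.e. Gamma(shape=43, rate=13).
The mode of a Gamma(a, b) with a ≥ 1 (shape–rate) is (a−1)/b = 42/13 ≈ 3.23.

λ̂_MAP = 3.23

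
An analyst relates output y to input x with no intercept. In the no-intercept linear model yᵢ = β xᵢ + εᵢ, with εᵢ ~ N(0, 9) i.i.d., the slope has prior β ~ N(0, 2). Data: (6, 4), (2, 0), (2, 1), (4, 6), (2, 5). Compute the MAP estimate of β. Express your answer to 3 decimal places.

β̂_MAP = 0.876

log p(β | y) = −Σ(yᵢ − βxᵢ)²/(2·9) − β²/(2·2) + const.
Setting the derivative to zero: Σxᵢ(yᵢ − βxᵢ)/9 − β/2 = 0, so β = Σxᵢyᵢ / (Σxᵢ² + σ²/τ²).
Σxᵢyᵢ = 6·4 + 2·0 + 2·1 + 4·6 + 2·5 = 60; Σxᵢ² = 64; σ²/τ² = 4.5.
β̂_MAP = 60 / (64 + 4.5) = 60/68.5 ≈ 0.876.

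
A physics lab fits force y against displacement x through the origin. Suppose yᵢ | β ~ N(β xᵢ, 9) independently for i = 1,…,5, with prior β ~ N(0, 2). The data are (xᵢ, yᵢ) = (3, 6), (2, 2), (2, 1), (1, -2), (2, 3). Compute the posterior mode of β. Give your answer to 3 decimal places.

β̂_MAP = 1.057

log p(β | y) = −Σ(yᵢ − βxᵢ)²/(2·9) − β²/(2·2) + const.
Setting the derivative to zero: Σxᵢ(yᵢ − βxᵢ)/9 − β/2 = 0, so β = Σxᵢyᵢ / (Σxᵢ² + σ²/τ²).
Σxᵢyᵢ = 3·6 + 2·2 + 2·1 + 1·(-2) + 2·3 = 28; Σxᵢ² = 22; σ²/τ² = 4.5.
β̂_MAP = 28 / (22 + 4.5) = 28/26.5 ≈ 1.057.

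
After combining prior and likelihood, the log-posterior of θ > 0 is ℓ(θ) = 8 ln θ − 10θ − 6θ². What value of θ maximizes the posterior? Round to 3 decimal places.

ℓ'(θ) = 8/θ − 10 − 12θ. Setting this to zero and multiplying by θ: 12θ² + 10θ − 8 = 0.
θ = (−10 + √(10² + 4·12·8)) / (2·12) = (−10 + √484) / 24 = (−10 + 22)/24 = 1/2.
ℓ''(θ) = −8/θ² − 12 < 0, confirming a maximum.

θ̂_MAP = 0.500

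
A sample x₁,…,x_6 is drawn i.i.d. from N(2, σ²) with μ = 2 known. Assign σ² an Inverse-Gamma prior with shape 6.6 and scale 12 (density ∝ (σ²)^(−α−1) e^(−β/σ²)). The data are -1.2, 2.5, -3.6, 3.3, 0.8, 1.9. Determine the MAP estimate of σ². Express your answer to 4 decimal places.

Sum of squared deviations about the known mean: SS = (-1.2−2)² + (2.5−2)² + (-3.6−2)² + (3.3−2)² + (0.8−2)² + (1.9−2)² = 44.99.
The Normal likelihood contributes (σ²)^(−n/2) exp(−SS/(2σ²)), so the posterior is Inverse-Gamma(α + n/2, β + SS/2) = Inverse-Gamma(9.6, 34.495).
The mode of Inverse-Gamma(a, b) is b/(a+1) = 34.495/10.6 ≈ 3.2542.

σ̂²_MAP = 3.2542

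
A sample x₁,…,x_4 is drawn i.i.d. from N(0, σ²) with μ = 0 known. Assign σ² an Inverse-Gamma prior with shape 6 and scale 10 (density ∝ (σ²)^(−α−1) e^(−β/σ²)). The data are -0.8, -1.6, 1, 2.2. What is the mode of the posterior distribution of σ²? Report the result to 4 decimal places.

Sum of squared deviations about the known mean: SS = (-0.8−0)² + (-1.6−0)² + (1−0)² + (2.2−0)² = 9.04.
The Normal likelihood contributes (σ²)^(−n/2) exp(−SS/(2σ²)), so the posterior is Inverse-Gamma(α + n/2, β + SS/2) = Inverse-Gamma(8, 14.52).
The mode of Inverse-Gamma(a, b) is b/(a+1) = 14.52/9 ≈ 1.6133.

σ̂²_MAP = 1.6133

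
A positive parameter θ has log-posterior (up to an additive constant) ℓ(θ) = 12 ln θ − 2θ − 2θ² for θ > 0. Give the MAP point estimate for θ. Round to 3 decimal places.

ℓ'(θ) = 12/θ − 2 − 4θ. Setting this to zero and multiplying by θ: 4θ² + 2θ − 12 = 0.
θ = (−2 + √(2² + 4·4·12)) / (2·4) = (−2 + √196) / 8 = (−2 + 14)/8 = 3/2.
ℓ''(θ) = −12/θ² − 4 < 0, confirming a maximum.

θ̂_MAP = 1.500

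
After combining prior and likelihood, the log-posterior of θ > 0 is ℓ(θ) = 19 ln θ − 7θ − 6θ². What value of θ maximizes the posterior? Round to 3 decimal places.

ℓ'(θ) = 19/θ − 7 − 12θ. Setting this to zero and multiplying by θ: 12θ² + 7θ − 19 = 0.
θ = (−7 + √(7² + 4·12·19)) / (2·12) = (−7 + √961) / 24 = (−7 + 31)/24 = 1.
ℓ''(θ) = −19/θ² − 12 < 0, confirming a maximum.

θ̂_MAP = 1.000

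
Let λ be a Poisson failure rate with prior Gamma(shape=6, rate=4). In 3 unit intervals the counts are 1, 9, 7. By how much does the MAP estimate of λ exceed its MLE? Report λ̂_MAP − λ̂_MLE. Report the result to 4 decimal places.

Σxᵢ = 17. Posterior is Gamma(23, 7); MAP = (23−1)/7 = 22/7 ≈ 3.14286.
MLE = x̄ = 17/3 ≈ 5.66667.
Difference = 22/7 − 17/3 = -53/21 ≈ -2.5238.

MAP − MLE = -2.5238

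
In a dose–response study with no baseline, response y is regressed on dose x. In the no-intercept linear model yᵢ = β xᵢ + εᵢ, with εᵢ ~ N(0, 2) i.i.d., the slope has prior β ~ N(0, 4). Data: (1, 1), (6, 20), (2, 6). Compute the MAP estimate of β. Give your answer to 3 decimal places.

log p(β | y) = −Σ(yᵢ − βxᵢ)²/(2·2) − β²/(2·4) + const.
Setting the derivative to zero: Σxᵢ(yᵢ − βxᵢ)/2 − β/4 = 0, so β = Σxᵢyᵢ / (Σxᵢ² + σ²/τ²).
Σxᵢyᵢ = 1·1 + 6·20 + 2·6 = 133; Σxᵢ² = 41; σ²/τ² = 0.5.
β̂_MAP = 133 / (41 + 0.5) = 133/41.5 ≈ 3.205.

β̂_MAP = 3.205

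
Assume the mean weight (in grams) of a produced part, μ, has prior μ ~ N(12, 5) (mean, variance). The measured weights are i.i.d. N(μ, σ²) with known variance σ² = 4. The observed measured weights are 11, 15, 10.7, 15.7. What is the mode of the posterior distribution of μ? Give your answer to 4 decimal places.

μ̂_MAP = 12.9167

n = 4; x̄ = (11 + 15 + 10.7 + 15.7)/4 = 52.4/4 = 13.1.
For a Normal prior and Normal likelihood with known variance, the posterior is Normal; its mode equals its mean, the precision-weighted average.
Prior precision 1/σ₀² = 1/5 = 0.2; data precision n/σ² = 4/4 = 1.
μ̂ = (0.2·12 + 1·13.1) / (0.2 + 1) = 15.5/1.2 = 155/12 ≈ 12.9167.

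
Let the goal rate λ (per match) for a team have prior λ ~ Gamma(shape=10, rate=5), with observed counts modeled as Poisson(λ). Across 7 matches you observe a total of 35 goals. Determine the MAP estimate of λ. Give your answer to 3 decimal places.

Σxᵢ = 35, n = 7.
Posterior ∝ λ^9e^(−5λ) · λ^35e^(−7λ) = λ^44e^(−12λ), i.e. Gamma(shape=45, rate=12).
The mode of a Gamma(a, b) with a ≥ 1 (shape–rate) is (a−1)/b = 44/12 ≈ 3.667.

λ̂_MAP = 3.667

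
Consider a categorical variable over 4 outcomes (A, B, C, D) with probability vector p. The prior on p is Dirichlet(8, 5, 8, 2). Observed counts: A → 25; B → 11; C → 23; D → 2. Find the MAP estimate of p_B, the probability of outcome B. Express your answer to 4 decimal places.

The posterior is Dirichlet(αᵢ + nᵢ) = Dirichlet(33, 16, 31, 4).
For a Dirichlet(a₁,…,a_K) with all aᵢ > 1, the mode has j-th component (aⱼ − 1)/(Σaᵢ − K).
Here Σaᵢ = 84 and K = 4, so p_B = (16 − 1)/(84 − 4) = 15/80 ≈ 0.1875.

MAP estimate of p_B = 0.1875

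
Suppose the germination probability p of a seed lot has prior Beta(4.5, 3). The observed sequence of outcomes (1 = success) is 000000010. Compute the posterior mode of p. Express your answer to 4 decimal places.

Prior: Beta(4.5, 3).
Data: 1 success in 9 trials (from the sequence). The binomial likelihood contributes p(1−p)^8, so the posterior is Beta(4.5+1, 3+8) = Beta(5.5, 11).
For Beta(a, b) with a, b > 1 the mode is (a−1)/(a+b−2) = 4.5/14.5 ≈ 0.3103.

p̂_MAP = 0.3103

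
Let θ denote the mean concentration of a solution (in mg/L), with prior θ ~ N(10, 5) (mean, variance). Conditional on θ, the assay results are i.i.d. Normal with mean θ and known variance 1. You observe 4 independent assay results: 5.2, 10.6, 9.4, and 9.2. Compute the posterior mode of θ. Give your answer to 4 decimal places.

θ̂_MAP = 8.6667

n = 4; x̄ = (5.2 + 10.6 + 9.4 + 9.2)/4 = 34.4/4 = 8.6.
For a Normal prior and Normal likelihood with known variance, the posterior is Normal; its mode equals its mean, the precision-weighted average.
Prior precision 1/σ₀² = 1/5 = 0.2; data precision n/σ² = 4/1 = 4.
θ̂ = (0.2·10 + 4·8.6) / (0.2 + 4) = 36.4/4.2 = 26/3 ≈ 8.6667.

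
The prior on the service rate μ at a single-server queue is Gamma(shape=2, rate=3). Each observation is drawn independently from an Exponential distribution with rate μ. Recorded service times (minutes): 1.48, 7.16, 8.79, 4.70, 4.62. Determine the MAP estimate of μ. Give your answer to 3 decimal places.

The Exponential(rate=μ) likelihood is ∝ μ^n e^(−μΣtᵢ). Here n = 5 and Σtᵢ = 1.48 + 7.16 + 8.79 + 4.70 + 4.62 = 26.75.
Posterior ∝ μe^(−3μ) · μ^5e^(−26.75μ) = μ^6e^(−29.75μ), i.e. Gamma(7, 29.75).
Mode = (a−1)/b = 6/29.75 ≈ 0.202.

μ̂_MAP = 0.202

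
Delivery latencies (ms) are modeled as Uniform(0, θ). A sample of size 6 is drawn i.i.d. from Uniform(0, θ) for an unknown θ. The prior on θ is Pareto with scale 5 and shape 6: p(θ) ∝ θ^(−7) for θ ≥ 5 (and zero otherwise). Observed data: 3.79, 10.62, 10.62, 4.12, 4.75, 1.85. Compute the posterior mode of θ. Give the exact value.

The Uniform(0, θ) likelihood is θ^(−n) for θ ≥ max(xᵢ), zero otherwise. Here max(xᵢ) = 10.62.
Posterior ∝ θ^(−7) · θ^(−6) = θ^(−13) on θ ≥ max(5, 10.62) = 10.62.
This density is strictly decreasing in θ, so the posterior mode lies at the lower boundary of the support.

θ̂_MAP = 10.62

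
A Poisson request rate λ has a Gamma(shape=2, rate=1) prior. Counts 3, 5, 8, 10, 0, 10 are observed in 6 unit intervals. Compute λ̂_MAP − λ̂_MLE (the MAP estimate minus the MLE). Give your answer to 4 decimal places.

MAP − MLE = -0.7143

Σxᵢ = 36. Posterior is Gamma(38, 7); MAP = (38−1)/7 = 37/7 ≈ 5.28571.
MLE = x̄ = 36/6 ≈ 6.00000.
Difference = 37/7 − 36/6 = -5/7 ≈ -0.7143.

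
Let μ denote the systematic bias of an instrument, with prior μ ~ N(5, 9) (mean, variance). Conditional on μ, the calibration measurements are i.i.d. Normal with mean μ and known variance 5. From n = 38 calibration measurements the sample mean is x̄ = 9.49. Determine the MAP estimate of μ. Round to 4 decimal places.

μ̂_MAP = 9.4253

n = 38, x̄ = 9.49.
For a Normal prior and Normal likelihood with known variance, the posterior is Normal; its mode equals its mean, the precision-weighted average.
Prior precision 1/σ₀² = 1/9; data precision n/σ² = 38/5 = 7.6.
μ̂ = ((1/9)·5 + 7.6·9.49) / (1/9 + 7.6) = (163529/2250)/(347/45) = 163529/17350 ≈ 9.4253.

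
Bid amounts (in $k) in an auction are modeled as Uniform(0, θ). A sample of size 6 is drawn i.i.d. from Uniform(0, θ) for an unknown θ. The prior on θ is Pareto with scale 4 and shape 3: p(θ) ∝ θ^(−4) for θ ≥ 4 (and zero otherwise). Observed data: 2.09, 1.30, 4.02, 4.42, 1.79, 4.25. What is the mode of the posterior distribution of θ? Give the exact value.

The Uniform(0, θ) likelihood is θ^(−n) for θ ≥ max(xᵢ), zero otherwise. Here max(xᵢ) = 4.42.
Posterior ∝ θ^(−4) · θ^(−6) = θ^(−10) on θ ≥ max(4, 4.42) = 4.42.
This density is strictly decreasing in θ, so the posterior mode lies at the lower boundary of the support.

θ̂_MAP = 4.42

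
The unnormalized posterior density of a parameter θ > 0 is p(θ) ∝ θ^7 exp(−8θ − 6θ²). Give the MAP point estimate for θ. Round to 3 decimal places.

θ̂_MAP = 0.500

ℓ'(θ) = 7/θ − 8 − 12θ. Setting this to zero and multiplying by θ: 12θ² + 8θ − 7 = 0.
θ = (−8 + √(8² + 4·12·7)) / (2·12) = (−8 + √400) / 24 = (−8 + 20)/24 = 1/2.
ℓ''(θ) = −7/θ² − 12 < 0, confirming a maximum.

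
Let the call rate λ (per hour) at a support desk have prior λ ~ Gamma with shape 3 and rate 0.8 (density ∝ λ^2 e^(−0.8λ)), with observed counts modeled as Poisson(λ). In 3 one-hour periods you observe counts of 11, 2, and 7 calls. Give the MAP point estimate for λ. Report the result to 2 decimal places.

λ̂_MAP = 5.79

Σxᵢ = 11+2+7 = 20, with n = 3.
Posterior ∝ λ^2e^(−0.8λ) · λ^20e^(−3λ) = λ^22e^(−3.8λ), i.e. Gamma(shape=23, rate=3.8).
The mode of a Gamma(a, b) with a ≥ 1 (shape–rate) is (a−1)/b = 22/3.8 ≈ 5.79.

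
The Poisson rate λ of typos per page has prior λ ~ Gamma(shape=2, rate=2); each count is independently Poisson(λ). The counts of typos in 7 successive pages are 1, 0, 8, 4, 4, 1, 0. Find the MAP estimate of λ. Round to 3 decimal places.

λ̂_MAP = 2.111

Σxᵢ = 1+0+8+4+4+1+0 = 18, with n = 7.
Posterior ∝ λe^(−2λ) · λ^18e^(−7λ) = λ^19e^(−9λ), i.e. Gamma(shape=20, rate=9).
The mode of a Gamma(a, b) with a ≥ 1 (shape–rate) is (a−1)/b = 19/9 ≈ 2.111.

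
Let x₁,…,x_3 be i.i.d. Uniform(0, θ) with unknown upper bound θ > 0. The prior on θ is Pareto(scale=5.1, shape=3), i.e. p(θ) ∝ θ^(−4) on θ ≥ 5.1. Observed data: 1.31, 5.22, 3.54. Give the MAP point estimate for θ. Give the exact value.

θ̂_MAP = 5.22

The Uniform(0, θ) likelihood is θ^(−n) for θ ≥ max(xᵢ), zero otherwise. Here max(xᵢ) = 5.22.
Posterior ∝ θ^(−4) · θ^(−3) = θ^(−7) on θ ≥ max(5.1, 5.22) = 5.22.
This density is strictly decreasing in θ, so the posterior mode lies at the lower boundary of the support.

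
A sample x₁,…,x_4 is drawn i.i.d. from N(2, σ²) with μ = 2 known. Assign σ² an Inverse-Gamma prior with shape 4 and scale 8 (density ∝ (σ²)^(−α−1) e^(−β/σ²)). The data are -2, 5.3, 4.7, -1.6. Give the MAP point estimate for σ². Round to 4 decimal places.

Sum of squared deviations about the known mean: SS = (-2−2)² + (5.3−2)² + (4.7−2)² + (-1.6−2)² = 47.14.
The Normal likelihood contributes (σ²)^(−n/2) exp(−SS/(2σ²)), so the posterior is Inverse-Gamma(α + n/2, β + SS/2) = Inverse-Gamma(6, 31.57).
The mode of Inverse-Gamma(a, b) is b/(a+1) = 31.57/7 ≈ 4.5100.

σ̂²_MAP = 4.5100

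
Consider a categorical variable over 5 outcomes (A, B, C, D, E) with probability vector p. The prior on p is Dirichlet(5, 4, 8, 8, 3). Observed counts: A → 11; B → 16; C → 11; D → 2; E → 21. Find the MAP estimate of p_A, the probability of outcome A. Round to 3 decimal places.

MAP estimate of p_A = 0.179

The posterior is Dirichlet(αᵢ + nᵢ) = Dirichlet(16, 20, 19, 10, 24).
For a Dirichlet(a₁,…,a_K) with all aᵢ > 1, the mode has j-th component (aⱼ − 1)/(Σaᵢ − K).
Here Σaᵢ = 89 and K = 5, so p_A = (16 − 1)/(89 − 5) = 15/84 ≈ 0.179.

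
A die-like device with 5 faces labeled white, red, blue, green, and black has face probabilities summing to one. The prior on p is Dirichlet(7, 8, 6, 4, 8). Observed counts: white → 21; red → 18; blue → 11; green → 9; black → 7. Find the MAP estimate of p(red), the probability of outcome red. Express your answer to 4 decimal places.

The posterior is Dirichlet(αᵢ + nᵢ) = Dirichlet(28, 26, 17, 13, 15).
For a Dirichlet(a₁,…,a_K) with all aᵢ > 1, the mode has j-th component (aⱼ − 1)/(Σaᵢ − K).
Here Σaᵢ = 99 and K = 5, so p(red) = (26 − 1)/(99 − 5) = 25/94 ≈ 0.2660.

MAP estimate of p(red) = 0.2660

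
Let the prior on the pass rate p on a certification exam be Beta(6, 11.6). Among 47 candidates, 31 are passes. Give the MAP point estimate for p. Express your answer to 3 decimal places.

Prior: Beta(6, 11.6).
Data: 31 successes in 47 trials. The binomial likelihood contributes p^31(1−p)^16, so the posterior is Beta(6+31, 11.6+16) = Beta(37, 27.6).
For Beta(a, b) with a, b > 1 the mode is (a−1)/(a+b−2) = 36/62.6 ≈ 0.575.

p̂_MAP = 0.575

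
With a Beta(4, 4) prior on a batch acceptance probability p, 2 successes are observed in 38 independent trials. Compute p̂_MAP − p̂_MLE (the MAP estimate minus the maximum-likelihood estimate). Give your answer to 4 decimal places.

Posterior is Beta(6, 40); MAP = (6−1)/(46−2) = 5/44 ≈ 0.11364.
MLE ignores the prior: p̂_MLE = k/n = 2/38 ≈ 0.05263.
Difference = 5/44 − 2/38 = 51/836 ≈ 0.0610.

MAP − MLE = 0.0610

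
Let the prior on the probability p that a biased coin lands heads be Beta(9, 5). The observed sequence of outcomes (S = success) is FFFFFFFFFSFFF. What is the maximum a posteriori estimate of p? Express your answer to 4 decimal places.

Prior: Beta(9, 5).
Data: 1 success in 13 trials (from the sequence). The binomial likelihood contributes p(1−p)^12, so the posterior is Beta(9+1, 5+12) = Beta(10, 17).
For Beta(a, b) with a, b > 1 the mode is (a−1)/(a+b−2) = 9/25 ≈ 0.3600.

p̂_MAP = 0.3600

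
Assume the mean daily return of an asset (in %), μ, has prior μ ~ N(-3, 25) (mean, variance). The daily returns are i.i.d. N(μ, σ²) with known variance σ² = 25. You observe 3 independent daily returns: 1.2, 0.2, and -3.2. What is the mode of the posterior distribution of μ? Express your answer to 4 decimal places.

μ̂_MAP = -1.2000

n = 3; x̄ = (1.2 + 0.2 + (-3.2))/3 = -1.8/3 = -0.6.
For a Normal prior and Normal likelihood with known variance, the posterior is Normal; its mode equals its mean, the precision-weighted average.
Prior precision 1/σ₀² = 1/25 = 0.04; data precision n/σ² = 3/25 = 0.12.
μ̂ = (0.04·(-3) + 0.12·(-0.6)) / (0.04 + 0.12) = (-0.192)/0.16 = -1.2000.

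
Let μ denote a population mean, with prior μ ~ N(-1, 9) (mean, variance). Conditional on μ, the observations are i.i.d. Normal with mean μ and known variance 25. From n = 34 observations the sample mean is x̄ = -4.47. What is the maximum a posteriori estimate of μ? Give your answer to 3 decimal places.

μ̂_MAP = -4.208

n = 34, x̄ = -4.47.
For a Normal prior and Normal likelihood with known variance, the posterior is Normal; its mode equals its mean, the precision-weighted average.
Prior precision 1/σ₀² = 1/9; data precision n/σ² = 34/25 = 1.36.
μ̂ = ((1/9)·(-1) + 1.36·(-4.47)) / (1/9 + 1.36) = (-69641/11250)/(331/225) = -69641/16550 ≈ -4.208.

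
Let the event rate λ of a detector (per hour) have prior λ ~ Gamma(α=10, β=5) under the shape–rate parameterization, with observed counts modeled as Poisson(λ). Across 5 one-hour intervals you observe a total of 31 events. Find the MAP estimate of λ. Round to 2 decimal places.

λ̂_MAP = 4.00

Σxᵢ = 31, n = 5.
Posterior ∝ λ^9e^(−5λ) · λ^31e^(−5λ) = λ^40e^(−10λ), i.e. Gamma(shape=41, rate=10).
The mode of a Gamma(a, b) with a ≥ 1 (shape–rate) is (a−1)/b = 40/10 ≈ 4.00.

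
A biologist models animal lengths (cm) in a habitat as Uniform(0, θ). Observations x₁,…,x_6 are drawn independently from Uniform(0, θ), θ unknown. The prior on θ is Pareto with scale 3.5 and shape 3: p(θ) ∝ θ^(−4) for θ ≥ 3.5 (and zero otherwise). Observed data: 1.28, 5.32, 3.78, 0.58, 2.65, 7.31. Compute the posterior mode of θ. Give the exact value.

The Uniform(0, θ) likelihood is θ^(−n) for θ ≥ max(xᵢ), zero otherwise. Here max(xᵢ) = 7.31.
Posterior ∝ θ^(−4) · θ^(−6) = θ^(−10) on θ ≥ max(3.5, 7.31) = 7.31.
This density is strictly decreasing in θ, so the posterior mode lies at the lower boundary of the support.

θ̂_MAP = 7.31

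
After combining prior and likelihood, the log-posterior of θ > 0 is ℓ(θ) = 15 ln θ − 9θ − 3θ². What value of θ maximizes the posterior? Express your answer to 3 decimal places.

θ̂_MAP = 1.000

ℓ'(θ) = 15/θ − 9 − 6θ. Setting this to zero and multiplying by θ: 6θ² + 9θ − 15 = 0.
θ = (−9 + √(9² + 4·6·15)) / (2·6) = (−9 + √441) / 12 = (−9 + 21)/12 = 1.
ℓ''(θ) = −15/θ² − 6 < 0, confirming a maximum.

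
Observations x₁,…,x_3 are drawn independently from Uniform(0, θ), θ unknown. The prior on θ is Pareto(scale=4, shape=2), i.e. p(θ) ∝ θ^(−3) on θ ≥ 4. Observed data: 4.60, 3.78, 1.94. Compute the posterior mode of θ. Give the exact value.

The Uniform(0, θ) likelihood is θ^(−n) for θ ≥ max(xᵢ), zero otherwise. Here max(xᵢ) = 4.60.
Posterior ∝ θ^(−3) · θ^(−3) = θ^(−6) on θ ≥ max(4, 4.60) = 4.60.
This density is strictly decreasing in θ, so the posterior mode lies at the lower boundary of the support.

θ̂_MAP = 4.60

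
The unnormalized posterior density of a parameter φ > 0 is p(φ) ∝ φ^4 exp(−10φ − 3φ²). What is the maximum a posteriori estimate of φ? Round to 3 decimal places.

φ̂_MAP = 0.333

ℓ'(φ) = 4/φ − 10 − 6φ. Setting this to zero and multiplying by φ: 6φ² + 10φ − 4 = 0.
φ = (−10 + √(10² + 4·6·4)) / (2·6) = (−10 + √196) / 12 = (−10 + 14)/12 = 1/3.
ℓ''(φ) = −4/φ² − 6 < 0, confirming a maximum.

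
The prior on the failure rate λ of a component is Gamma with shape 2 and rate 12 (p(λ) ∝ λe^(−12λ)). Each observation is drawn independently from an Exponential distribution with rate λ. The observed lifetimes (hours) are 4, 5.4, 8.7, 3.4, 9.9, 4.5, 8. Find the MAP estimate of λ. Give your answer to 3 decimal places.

λ̂_MAP = 0.143

The Exponential(rate=λ) likelihood is ∝ λ^n e^(−λΣtᵢ). Here n = 7 and Σtᵢ = 4 + 5.4 + 8.7 + 3.4 + 9.9 + 4.5 + 8 = 43.9.
Posterior ∝ λe^(−12λ) · λ^7e^(−43.9λ) = λ^8e^(−55.9λ), i.e. Gamma(9, 55.9).
Mode = (a−1)/b = 8/55.9 ≈ 0.143.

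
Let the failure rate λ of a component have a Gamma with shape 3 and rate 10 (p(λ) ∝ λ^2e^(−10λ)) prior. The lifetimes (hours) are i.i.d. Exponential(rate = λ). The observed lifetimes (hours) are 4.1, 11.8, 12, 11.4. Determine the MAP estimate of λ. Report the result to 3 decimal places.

The Exponential(rate=λ) likelihood is ∝ λ^n e^(−λΣtᵢ). Here n = 4 and Σtᵢ = 4.1 + 11.8 + 12 + 11.4 = 39.3.
Posterior ∝ λ^2e^(−10λ) · λ^4e^(−39.3λ) = λ^6e^(−49.3λ), i.e. Gamma(7, 49.3).
Mode = (a−1)/b = 6/49.3 ≈ 0.122.

λ̂_MAP = 0.122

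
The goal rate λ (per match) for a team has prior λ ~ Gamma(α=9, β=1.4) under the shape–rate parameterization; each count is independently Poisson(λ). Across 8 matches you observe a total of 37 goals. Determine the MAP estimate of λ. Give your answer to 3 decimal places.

λ̂_MAP = 4.787

Σxᵢ = 37, n = 8.
Posterior ∝ λ^8e^(−1.4λ) · λ^37e^(−8λ) = λ^45e^(−9.4λ), i.e. Gamma(shape=46, rate=9.4).
The mode of a Gamma(a, b) with a ≥ 1 (shape–rate) is (a−1)/b = 45/9.4 ≈ 4.787.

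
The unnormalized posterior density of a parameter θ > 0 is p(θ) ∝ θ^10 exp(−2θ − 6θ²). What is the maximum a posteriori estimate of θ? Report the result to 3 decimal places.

ℓ'(θ) = 10/θ − 2 − 12θ. Setting this to zero and multiplying by θ: 12θ² + 2θ − 10 = 0.
θ = (−2 + √(2² + 4·12·10)) / (2·12) = (−2 + √484) / 24 = (−2 + 22)/24 = 5/6.
ℓ''(θ) = −10/θ² − 12 < 0, confirming a maximum.

θ̂_MAP = 0.833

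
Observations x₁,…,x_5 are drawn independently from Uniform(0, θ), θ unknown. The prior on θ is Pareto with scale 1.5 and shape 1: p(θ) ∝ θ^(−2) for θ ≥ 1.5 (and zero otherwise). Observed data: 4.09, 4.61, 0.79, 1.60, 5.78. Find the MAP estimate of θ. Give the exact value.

The Uniform(0, θ) likelihood is θ^(−n) for θ ≥ max(xᵢ), zero otherwise. Here max(xᵢ) = 5.78.
Posterior ∝ θ^(−2) · θ^(−5) = θ^(−7) on θ ≥ max(1.5, 5.78) = 5.78.
This density is strictly decreasing in θ, so the posterior mode lies at the lower boundary of the support.

θ̂_MAP = 5.78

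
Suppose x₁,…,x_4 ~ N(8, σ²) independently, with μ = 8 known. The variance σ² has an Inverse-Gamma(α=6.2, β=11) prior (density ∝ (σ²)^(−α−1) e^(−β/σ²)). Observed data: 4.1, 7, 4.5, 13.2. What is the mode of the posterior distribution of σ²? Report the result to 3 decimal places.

σ̂²_MAP = 4.212

Sum of squared deviations about the known mean: SS = (4.1−8)² + (7−8)² + (4.5−8)² + (13.2−8)² = 55.5.
The Normal likelihood contributes (σ²)^(−n/2) exp(−SS/(2σ²)), so the posterior is Inverse-Gamma(α + n/2, β + SS/2) = Inverse-Gamma(8.2, 38.75).
The mode of Inverse-Gamma(a, b) is b/(a+1) = 38.75/9.2 ≈ 4.212.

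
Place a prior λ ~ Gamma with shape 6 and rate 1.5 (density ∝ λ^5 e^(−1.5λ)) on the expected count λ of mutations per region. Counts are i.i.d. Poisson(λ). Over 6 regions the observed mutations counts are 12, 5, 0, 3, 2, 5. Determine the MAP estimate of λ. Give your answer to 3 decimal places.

λ̂_MAP = 4.267

Σxᵢ = 12+5+0+3+2+5 = 27, with n = 6.
Posterior ∝ λ^5e^(−1.5λ) · λ^27e^(−6λ) = λ^32e^(−7.5λ), i.e. Gamma(shape=33, rate=7.5).
The mode of a Gamma(a, b) with a ≥ 1 (shape–rate) is (a−1)/b = 32/7.5 ≈ 4.267.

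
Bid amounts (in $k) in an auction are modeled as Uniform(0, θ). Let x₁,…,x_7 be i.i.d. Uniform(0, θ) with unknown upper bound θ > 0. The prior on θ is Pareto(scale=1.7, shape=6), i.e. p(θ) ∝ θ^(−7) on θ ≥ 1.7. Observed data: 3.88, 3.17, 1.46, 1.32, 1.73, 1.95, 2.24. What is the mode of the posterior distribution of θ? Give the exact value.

θ̂_MAP = 3.88

The Uniform(0, θ) likelihood is θ^(−n) for θ ≥ max(xᵢ), zero otherwise. Here max(xᵢ) = 3.88.
Posterior ∝ θ^(−7) · θ^(−7) = θ^(−14) on θ ≥ max(1.7, 3.88) = 3.88.
This density is strictly decreasing in θ, so the posterior mode lies at the lower boundary of the support.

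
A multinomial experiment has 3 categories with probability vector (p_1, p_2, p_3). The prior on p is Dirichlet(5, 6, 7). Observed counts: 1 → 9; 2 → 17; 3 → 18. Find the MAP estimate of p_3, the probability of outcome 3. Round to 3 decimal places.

MAP estimate: 0.407

The posterior is Dirichlet(αᵢ + nᵢ) = Dirichlet(14, 23, 25).
For a Dirichlet(a₁,…,a_K) with all aᵢ > 1, the mode has j-th component (aⱼ − 1)/(Σaᵢ − K).
Here Σaᵢ = 62 and K = 3, so p_3 = (25 − 1)/(62 − 3) = 24/59 ≈ 0.407.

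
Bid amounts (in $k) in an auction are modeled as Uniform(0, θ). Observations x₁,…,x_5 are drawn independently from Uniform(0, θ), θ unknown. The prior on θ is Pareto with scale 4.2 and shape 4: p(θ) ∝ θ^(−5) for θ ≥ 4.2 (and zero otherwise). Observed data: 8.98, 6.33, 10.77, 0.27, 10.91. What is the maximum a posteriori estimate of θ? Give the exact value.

θ̂_MAP = 10.91

The Uniform(0, θ) likelihood is θ^(−n) for θ ≥ max(xᵢ), zero otherwise. Here max(xᵢ) = 10.91.
Posterior ∝ θ^(−5) · θ^(−5) = θ^(−10) on θ ≥ max(4.2, 10.91) = 10.91.
This density is strictly decreasing in θ, so the posterior mode lies at the lower boundary of the support.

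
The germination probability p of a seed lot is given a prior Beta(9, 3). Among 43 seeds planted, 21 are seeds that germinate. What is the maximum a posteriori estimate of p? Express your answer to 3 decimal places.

Prior: Beta(9, 3).
Data: 21 successes in 43 trials. The binomial likelihood contributes p^21(1−p)^22, so the posterior is Beta(9+21, 3+22) = Beta(30, 25).
For Beta(a, b) with a, b > 1 the mode is (a−1)/(a+b−2) = 29/53 ≈ 0.547.

p̂_MAP = 0.547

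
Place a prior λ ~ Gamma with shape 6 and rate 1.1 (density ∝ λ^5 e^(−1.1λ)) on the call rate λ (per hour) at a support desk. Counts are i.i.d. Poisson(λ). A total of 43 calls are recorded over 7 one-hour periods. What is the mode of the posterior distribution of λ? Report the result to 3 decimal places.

Σxᵢ = 43, n = 7.
Posterior ∝ λ^5e^(−1.1λ) · λ^43e^(−7λ) = λ^48e^(−8.1λ), i.e. Gamma(shape=49, rate=8.1).
The mode of a Gamma(a, b) with a ≥ 1 (shape–rate) is (a−1)/b = 48/8.1 ≈ 5.926.

λ̂_MAP = 5.926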